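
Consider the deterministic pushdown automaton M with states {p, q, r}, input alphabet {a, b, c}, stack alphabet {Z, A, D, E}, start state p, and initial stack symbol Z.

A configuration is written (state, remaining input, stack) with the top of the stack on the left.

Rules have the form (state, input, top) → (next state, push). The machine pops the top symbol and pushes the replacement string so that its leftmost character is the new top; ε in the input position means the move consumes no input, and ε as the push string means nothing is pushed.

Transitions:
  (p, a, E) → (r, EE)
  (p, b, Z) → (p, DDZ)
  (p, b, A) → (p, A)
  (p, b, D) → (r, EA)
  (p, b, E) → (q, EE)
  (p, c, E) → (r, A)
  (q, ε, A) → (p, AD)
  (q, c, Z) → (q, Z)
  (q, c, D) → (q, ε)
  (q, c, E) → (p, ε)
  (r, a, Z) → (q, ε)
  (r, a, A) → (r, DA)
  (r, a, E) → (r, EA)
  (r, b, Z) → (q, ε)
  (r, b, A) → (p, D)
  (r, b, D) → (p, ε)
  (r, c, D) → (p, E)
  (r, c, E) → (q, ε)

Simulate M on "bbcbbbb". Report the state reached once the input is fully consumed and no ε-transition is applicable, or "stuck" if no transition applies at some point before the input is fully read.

(p, bbcbbbb, Z)
  read b, top Z: go to p, push DDZ → (p, bcbbbb, DDZ)
  read b, top D: go to r, push EA → (r, cbbbb, EADZ)
  read c, top E: go to q, push ε → (q, bbbb, ADZ)
  ε-move, top A: go to p, push AD → (p, bbbb, ADDZ)
  read b, top A: go to p, push A → (p, bbb, ADDZ)
  read b, top A: go to p, push A → (p, bb, ADDZ)
  read b, top A: go to p, push A → (p, b, ADDZ)
  read b, top A: go to p, push A → (p, ε, ADDZ)
All input consumed; M is in state p.

p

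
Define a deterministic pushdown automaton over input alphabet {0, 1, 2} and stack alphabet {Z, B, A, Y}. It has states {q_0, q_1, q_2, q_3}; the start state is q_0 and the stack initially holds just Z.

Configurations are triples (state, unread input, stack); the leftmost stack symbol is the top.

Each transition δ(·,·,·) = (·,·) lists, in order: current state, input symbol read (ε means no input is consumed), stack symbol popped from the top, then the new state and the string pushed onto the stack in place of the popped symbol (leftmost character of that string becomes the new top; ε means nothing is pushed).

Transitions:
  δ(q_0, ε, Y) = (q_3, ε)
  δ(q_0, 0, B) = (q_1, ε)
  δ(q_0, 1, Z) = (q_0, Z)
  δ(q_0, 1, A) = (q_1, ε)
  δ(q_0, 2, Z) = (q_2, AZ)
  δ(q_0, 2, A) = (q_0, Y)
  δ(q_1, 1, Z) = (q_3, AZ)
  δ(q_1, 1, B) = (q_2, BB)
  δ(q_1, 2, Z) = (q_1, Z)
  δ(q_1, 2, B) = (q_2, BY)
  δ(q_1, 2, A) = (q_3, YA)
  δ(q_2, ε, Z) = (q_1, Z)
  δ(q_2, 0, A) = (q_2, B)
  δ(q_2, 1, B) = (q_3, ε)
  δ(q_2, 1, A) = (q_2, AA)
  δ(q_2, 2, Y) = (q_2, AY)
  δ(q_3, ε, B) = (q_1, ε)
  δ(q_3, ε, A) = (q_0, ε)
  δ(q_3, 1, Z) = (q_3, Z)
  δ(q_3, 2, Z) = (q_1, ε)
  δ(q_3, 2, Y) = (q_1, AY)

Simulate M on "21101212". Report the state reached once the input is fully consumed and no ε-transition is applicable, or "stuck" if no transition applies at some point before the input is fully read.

(q_0, 21101212, Z) ⊢ (q_2, 1101212, AZ) ⊢ (q_2, 101212, AAZ) ⊢ (q_2, 01212, AAAZ) ⊢ (q_2, 1212, BAAZ) ⊢ (q_3, 212, AAZ) ⊢ (q_0, 212, AZ) ⊢ (q_0, 12, YZ) ⊢ (q_3, 12, Z) ⊢ (q_3, 2, Z) ⊢ (q_1, ε, ε)
All input consumed; M is in state q_1.

q_1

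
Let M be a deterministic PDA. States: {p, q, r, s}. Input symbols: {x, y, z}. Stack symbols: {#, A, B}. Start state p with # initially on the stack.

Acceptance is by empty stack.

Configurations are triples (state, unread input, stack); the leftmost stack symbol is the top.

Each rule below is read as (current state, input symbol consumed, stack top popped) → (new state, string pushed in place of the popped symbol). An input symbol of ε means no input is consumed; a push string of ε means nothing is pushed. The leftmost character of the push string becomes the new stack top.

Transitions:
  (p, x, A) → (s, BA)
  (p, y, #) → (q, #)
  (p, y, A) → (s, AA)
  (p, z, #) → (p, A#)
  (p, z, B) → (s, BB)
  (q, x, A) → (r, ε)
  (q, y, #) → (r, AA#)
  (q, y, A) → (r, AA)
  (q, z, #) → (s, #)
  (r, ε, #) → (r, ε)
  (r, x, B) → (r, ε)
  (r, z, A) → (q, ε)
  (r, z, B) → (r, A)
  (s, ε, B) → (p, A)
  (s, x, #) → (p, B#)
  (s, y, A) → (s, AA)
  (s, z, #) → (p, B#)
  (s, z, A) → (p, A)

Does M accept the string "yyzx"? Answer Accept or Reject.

Accept

(p, yyzx, #)
  read y, top #: go to q, push # → (q, yzx, #)
  read y, top #: go to r, push AA# → (r, zx, AA#)
  read z, top A: go to q, push ε → (q, x, A#)
  read x, top A: go to r, push ε → (r, ε, #)
  ε-move, top #: go to r, push ε → (r, ε, ε)
All input consumed and the stack is empty.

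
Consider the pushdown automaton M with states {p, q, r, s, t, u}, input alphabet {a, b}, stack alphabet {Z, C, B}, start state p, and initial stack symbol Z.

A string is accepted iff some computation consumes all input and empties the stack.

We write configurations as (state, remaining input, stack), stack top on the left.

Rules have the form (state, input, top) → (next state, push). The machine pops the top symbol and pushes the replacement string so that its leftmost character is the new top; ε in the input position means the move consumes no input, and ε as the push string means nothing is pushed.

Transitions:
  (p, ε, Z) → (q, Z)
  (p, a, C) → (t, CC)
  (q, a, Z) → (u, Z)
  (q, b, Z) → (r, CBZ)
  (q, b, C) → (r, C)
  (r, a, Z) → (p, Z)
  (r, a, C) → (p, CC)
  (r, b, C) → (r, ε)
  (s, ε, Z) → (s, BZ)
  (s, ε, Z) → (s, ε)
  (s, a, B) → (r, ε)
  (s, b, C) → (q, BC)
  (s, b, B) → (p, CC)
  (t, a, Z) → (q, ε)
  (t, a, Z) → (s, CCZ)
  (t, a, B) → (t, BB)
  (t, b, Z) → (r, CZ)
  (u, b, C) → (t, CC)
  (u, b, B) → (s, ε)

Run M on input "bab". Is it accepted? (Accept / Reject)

Reject

No computation consumes all input and empties the stack.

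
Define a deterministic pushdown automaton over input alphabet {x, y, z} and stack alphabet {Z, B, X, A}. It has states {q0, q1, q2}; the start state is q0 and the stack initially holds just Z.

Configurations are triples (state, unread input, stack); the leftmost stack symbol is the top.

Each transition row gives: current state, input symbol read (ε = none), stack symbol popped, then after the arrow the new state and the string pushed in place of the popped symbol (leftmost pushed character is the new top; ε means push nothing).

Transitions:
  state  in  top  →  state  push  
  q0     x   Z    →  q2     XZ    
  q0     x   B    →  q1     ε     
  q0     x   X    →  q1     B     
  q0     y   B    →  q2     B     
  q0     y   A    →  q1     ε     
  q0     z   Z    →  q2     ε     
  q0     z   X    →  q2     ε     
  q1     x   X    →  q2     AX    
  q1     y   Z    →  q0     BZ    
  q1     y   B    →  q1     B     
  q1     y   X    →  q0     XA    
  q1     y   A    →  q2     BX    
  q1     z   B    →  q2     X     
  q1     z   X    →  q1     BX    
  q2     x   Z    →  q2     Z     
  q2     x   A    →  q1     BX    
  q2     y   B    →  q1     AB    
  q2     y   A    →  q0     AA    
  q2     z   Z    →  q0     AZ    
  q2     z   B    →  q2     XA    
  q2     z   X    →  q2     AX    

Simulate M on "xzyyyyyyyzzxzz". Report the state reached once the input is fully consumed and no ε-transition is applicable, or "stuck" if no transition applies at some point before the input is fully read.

q2

(q0, xzyyyyyyyzzxzz, Z)
  read x, top Z: go to q2, push XZ → (q2, zyyyyyyyzzxzz, XZ)
  read z, top X: go to q2, push AX → (q2, yyyyyyyzzxzz, AXZ)
  read y, top A: go to q0, push AA → (q0, yyyyyyzzxzz, AAXZ)
  read y, top A: go to q1, push ε → (q1, yyyyyzzxzz, AXZ)
  read y, top A: go to q2, push BX → (q2, yyyyzzxzz, BXXZ)
  read y, top B: go to q1, push AB → (q1, yyyzzxzz, ABXXZ)
  read y, top A: go to q2, push BX → (q2, yyzzxzz, BXBXXZ)
  read y, top B: go to q1, push AB → (q1, yzzxzz, ABXBXXZ)
  read y, top A: go to q2, push BX → (q2, zzxzz, BXBXBXXZ)
  read z, top B: go to q2, push XA → (q2, zxzz, XAXBXBXXZ)
  read z, top X: go to q2, push AX → (q2, xzz, AXAXBXBXXZ)
  read x, top A: go to q1, push BX → (q1, zz, BXXAXBXBXXZ)
  read z, top B: go to q2, push X → (q2, z, XXXAXBXBXXZ)
  read z, top X: go to q2, push AX → (q2, ε, AXXXAXBXBXXZ)
All input consumed; M is in state q2.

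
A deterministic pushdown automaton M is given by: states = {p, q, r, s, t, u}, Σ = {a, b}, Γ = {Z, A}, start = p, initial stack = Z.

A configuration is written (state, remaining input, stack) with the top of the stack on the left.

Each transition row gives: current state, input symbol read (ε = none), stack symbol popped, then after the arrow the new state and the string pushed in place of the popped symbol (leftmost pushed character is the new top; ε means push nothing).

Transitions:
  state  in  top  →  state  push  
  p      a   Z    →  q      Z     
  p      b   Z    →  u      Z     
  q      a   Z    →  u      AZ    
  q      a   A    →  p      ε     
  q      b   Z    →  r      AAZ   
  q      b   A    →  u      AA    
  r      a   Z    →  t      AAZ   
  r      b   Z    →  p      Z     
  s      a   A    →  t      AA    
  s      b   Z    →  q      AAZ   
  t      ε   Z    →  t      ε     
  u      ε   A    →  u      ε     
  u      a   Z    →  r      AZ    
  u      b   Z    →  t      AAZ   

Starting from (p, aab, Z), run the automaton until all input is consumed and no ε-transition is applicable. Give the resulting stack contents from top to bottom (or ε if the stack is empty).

(p, aab, Z) ⊢ (q, ab, Z) ⊢ (u, b, AZ) ⊢ (u, b, Z) ⊢ (t, ε, AAZ)
All input consumed in state t with stack AAZ.

AAZ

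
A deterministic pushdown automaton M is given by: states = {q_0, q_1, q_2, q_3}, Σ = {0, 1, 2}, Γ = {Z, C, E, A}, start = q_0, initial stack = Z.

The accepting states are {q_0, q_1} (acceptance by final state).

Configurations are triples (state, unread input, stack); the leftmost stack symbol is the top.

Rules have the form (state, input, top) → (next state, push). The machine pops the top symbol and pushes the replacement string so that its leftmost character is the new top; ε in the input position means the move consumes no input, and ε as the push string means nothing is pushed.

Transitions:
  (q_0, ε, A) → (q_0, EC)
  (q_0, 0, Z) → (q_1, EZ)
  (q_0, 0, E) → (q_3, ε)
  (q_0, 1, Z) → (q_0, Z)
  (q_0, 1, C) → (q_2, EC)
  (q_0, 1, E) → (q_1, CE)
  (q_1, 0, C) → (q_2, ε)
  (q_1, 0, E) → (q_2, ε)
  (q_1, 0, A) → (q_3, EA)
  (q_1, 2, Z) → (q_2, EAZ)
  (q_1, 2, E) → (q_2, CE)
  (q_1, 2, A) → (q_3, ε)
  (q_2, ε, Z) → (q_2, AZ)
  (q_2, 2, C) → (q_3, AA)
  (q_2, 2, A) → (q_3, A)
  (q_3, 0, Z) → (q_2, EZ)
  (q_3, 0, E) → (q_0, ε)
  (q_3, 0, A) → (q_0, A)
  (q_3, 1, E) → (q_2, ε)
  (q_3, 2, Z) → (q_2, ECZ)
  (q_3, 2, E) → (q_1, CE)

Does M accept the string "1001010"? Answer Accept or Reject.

Reject

(q_0, 1001010, Z)
  read 1, top Z: go to q_0, push Z → (q_0, 001010, Z)
  read 0, top Z: go to q_1, push EZ → (q_1, 01010, EZ)
  read 0, top E: go to q_2, push ε → (q_2, 1010, Z)
  ε-move, top Z: go to q_2, push AZ → (q_2, 1010, AZ)
No transition applies at (q_2, 1010, AZ); input not fully consumed.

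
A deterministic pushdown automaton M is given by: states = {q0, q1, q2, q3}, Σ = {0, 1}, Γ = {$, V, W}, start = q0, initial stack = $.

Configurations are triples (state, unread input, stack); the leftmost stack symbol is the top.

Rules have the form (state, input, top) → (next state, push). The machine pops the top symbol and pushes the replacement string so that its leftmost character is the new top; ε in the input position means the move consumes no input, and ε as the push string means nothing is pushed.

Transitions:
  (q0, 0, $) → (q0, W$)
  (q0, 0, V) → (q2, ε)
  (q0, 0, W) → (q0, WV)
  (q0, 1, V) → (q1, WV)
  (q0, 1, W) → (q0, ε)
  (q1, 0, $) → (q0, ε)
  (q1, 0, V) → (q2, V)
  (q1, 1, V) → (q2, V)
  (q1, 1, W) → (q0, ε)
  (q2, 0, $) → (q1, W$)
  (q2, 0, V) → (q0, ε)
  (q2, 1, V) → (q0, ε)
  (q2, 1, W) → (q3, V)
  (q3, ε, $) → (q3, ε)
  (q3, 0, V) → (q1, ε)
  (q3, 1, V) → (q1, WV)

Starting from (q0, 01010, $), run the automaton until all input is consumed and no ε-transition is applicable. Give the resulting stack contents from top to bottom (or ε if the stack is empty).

(q0, 01010, $)
  read 0, top $: go to q0, push W$ → (q0, 1010, W$)
  read 1, top W: go to q0, push ε → (q0, 010, $)
  read 0, top $: go to q0, push W$ → (q0, 10, W$)
  read 1, top W: go to q0, push ε → (q0, 0, $)
  read 0, top $: go to q0, push W$ → (q0, ε, W$)
All input consumed in state q0 with stack W$.

W$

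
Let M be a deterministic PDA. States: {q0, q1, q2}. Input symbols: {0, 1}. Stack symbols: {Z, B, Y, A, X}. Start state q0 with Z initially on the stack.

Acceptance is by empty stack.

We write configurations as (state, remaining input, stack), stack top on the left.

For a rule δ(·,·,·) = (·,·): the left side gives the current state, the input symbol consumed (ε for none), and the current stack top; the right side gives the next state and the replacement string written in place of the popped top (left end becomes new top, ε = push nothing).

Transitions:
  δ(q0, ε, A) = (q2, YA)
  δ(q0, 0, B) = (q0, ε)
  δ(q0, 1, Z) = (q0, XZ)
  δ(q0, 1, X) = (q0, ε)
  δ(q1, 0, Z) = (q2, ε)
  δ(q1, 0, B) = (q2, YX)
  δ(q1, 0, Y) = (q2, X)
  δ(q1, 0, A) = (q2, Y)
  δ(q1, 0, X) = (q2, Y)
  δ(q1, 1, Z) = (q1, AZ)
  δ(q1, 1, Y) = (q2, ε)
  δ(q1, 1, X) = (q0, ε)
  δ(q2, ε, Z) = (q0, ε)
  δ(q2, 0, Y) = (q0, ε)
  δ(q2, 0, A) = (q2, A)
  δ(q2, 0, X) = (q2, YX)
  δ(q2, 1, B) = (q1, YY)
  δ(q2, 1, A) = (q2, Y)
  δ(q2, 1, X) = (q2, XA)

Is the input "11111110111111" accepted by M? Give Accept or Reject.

Reject

(q0, 11111110111111, Z)
  read 1, top Z: go to q0, push XZ → (q0, 1111110111111, XZ)
  read 1, top X: go to q0, push ε → (q0, 111110111111, Z)
  read 1, top Z: go to q0, push XZ → (q0, 11110111111, XZ)
  read 1, top X: go to q0, push ε → (q0, 1110111111, Z)
  read 1, top Z: go to q0, push XZ → (q0, 110111111, XZ)
  read 1, top X: go to q0, push ε → (q0, 10111111, Z)
  read 1, top Z: go to q0, push XZ → (q0, 0111111, XZ)
No transition applies at (q0, 0111111, XZ); input not fully consumed.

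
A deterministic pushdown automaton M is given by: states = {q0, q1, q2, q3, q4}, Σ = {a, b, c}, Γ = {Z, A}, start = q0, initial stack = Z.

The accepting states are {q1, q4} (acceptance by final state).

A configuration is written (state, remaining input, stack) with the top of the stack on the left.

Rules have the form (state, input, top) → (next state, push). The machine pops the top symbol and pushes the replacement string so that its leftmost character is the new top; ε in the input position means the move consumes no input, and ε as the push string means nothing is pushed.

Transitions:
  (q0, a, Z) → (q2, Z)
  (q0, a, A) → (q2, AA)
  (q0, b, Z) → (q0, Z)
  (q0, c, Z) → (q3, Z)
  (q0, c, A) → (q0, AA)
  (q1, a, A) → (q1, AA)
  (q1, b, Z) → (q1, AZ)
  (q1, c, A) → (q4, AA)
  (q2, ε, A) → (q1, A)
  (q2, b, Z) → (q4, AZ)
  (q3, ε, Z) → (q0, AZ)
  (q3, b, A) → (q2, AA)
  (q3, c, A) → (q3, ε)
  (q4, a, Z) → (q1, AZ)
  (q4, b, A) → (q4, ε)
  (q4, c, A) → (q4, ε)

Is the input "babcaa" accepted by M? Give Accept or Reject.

(q0, babcaa, Z)
  read b, top Z: go to q0, push Z → (q0, abcaa, Z)
  read a, top Z: go to q2, push Z → (q2, bcaa, Z)
  read b, top Z: go to q4, push AZ → (q4, caa, AZ)
  read c, top A: go to q4, push ε → (q4, aa, Z)
  read a, top Z: go to q1, push AZ → (q1, a, AZ)
  read a, top A: go to q1, push AA → (q1, ε, AAZ)
All input consumed; state q1 ∈ F.

Accept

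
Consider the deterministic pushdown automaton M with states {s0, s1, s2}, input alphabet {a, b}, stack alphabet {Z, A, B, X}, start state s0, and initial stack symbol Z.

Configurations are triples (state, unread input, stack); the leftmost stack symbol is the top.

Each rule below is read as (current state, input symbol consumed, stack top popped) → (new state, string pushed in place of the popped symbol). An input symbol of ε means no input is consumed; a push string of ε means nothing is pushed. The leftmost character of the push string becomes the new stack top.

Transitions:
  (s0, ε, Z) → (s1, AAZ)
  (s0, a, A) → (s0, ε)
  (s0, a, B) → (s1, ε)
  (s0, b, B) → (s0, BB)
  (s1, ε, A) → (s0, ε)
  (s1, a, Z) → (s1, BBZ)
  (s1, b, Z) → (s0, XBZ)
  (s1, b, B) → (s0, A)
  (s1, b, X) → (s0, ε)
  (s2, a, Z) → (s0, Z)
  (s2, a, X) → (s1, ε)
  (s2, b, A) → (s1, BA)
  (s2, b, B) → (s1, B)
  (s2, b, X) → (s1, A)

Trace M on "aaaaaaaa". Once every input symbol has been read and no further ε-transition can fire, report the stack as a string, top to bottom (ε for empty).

AZ

(s0, aaaaaaaa, Z)
  ε-move, top Z: go to s1, push AAZ → (s1, aaaaaaaa, AAZ)
  ε-move, top A: go to s0, push ε → (s0, aaaaaaaa, AZ)
  read a, top A: go to s0, push ε → (s0, aaaaaaa, Z)
  ε-move, top Z: go to s1, push AAZ → (s1, aaaaaaa, AAZ)
  ε-move, top A: go to s0, push ε → (s0, aaaaaaa, AZ)
  read a, top A: go to s0, push ε → (s0, aaaaaa, Z)
  ε-move, top Z: go to s1, push AAZ → (s1, aaaaaa, AAZ)
  ε-move, top A: go to s0, push ε → (s0, aaaaaa, AZ)
  read a, top A: go to s0, push ε → (s0, aaaaa, Z)
  ε-move, top Z: go to s1, push AAZ → (s1, aaaaa, AAZ)
  ε-move, top A: go to s0, push ε → (s0, aaaaa, AZ)
  read a, top A: go to s0, push ε → (s0, aaaa, Z)
  ε-move, top Z: go to s1, push AAZ → (s1, aaaa, AAZ)
  ε-move, top A: go to s0, push ε → (s0, aaaa, AZ)
  read a, top A: go to s0, push ε → (s0, aaa, Z)
  ε-move, top Z: go to s1, push AAZ → (s1, aaa, AAZ)
  ε-move, top A: go to s0, push ε → (s0, aaa, AZ)
  read a, top A: go to s0, push ε → (s0, aa, Z)
  ε-move, top Z: go to s1, push AAZ → (s1, aa, AAZ)
  ε-move, top A: go to s0, push ε → (s0, aa, AZ)
  read a, top A: go to s0, push ε → (s0, a, Z)
  ε-move, top Z: go to s1, push AAZ → (s1, a, AAZ)
  ε-move, top A: go to s0, push ε → (s0, a, AZ)
  read a, top A: go to s0, push ε → (s0, ε, Z)
  ε-move, top Z: go to s1, push AAZ → (s1, ε, AAZ)
  ε-move, top A: go to s0, push ε → (s0, ε, AZ)
All input consumed in state s0 with stack AZ.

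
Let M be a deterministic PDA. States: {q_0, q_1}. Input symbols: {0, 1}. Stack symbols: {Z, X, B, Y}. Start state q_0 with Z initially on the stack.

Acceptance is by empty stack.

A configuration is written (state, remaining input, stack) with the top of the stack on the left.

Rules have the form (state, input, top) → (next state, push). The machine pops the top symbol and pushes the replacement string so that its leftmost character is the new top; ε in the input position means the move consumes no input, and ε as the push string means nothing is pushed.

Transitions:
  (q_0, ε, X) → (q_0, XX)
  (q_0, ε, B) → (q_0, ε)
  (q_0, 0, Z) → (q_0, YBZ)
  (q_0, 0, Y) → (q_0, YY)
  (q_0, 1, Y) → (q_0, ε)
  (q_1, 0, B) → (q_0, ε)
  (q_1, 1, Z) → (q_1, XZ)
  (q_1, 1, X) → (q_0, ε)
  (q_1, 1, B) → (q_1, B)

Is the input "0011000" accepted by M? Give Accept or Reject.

Reject

(q_0, 0011000, Z)
  read 0, top Z: go to q_0, push YBZ → (q_0, 011000, YBZ)
  read 0, top Y: go to q_0, push YY → (q_0, 11000, YYBZ)
  read 1, top Y: go to q_0, push ε → (q_0, 1000, YBZ)
  read 1, top Y: go to q_0, push ε → (q_0, 000, BZ)
  ε-move, top B: go to q_0, push ε → (q_0, 000, Z)
  read 0, top Z: go to q_0, push YBZ → (q_0, 00, YBZ)
  read 0, top Y: go to q_0, push YY → (q_0, 0, YYBZ)
  read 0, top Y: go to q_0, push YY → (q_0, ε, YYYBZ)
All input consumed; stack is YYYBZ, not empty, and no further ε-move applies.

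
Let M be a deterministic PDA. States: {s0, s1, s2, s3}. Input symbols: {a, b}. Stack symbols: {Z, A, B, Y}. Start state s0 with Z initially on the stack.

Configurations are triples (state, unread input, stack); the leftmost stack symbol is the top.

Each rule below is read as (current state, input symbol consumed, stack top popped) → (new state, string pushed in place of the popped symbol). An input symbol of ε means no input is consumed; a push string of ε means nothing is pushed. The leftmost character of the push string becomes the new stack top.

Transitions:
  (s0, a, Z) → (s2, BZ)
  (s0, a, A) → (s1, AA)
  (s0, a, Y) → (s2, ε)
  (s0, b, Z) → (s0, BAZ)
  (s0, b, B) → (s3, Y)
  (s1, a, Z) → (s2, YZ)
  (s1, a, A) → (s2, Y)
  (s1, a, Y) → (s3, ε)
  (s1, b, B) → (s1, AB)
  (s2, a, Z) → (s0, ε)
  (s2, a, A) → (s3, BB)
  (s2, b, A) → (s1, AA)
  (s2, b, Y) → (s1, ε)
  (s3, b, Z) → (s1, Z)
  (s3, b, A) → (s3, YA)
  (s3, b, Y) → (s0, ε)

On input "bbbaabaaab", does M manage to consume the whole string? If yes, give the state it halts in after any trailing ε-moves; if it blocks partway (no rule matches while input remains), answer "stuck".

stuck

(s0, bbbaabaaab, Z) ⊢ (s0, bbaabaaab, BAZ) ⊢ (s3, baabaaab, YAZ) ⊢ (s0, aabaaab, AZ) ⊢ (s1, abaaab, AAZ) ⊢ (s2, baaab, YAZ) ⊢ (s1, aaab, AZ) ⊢ (s2, aab, YZ)
No transition for (s2, a, top Y); M blocks with input aab remaining.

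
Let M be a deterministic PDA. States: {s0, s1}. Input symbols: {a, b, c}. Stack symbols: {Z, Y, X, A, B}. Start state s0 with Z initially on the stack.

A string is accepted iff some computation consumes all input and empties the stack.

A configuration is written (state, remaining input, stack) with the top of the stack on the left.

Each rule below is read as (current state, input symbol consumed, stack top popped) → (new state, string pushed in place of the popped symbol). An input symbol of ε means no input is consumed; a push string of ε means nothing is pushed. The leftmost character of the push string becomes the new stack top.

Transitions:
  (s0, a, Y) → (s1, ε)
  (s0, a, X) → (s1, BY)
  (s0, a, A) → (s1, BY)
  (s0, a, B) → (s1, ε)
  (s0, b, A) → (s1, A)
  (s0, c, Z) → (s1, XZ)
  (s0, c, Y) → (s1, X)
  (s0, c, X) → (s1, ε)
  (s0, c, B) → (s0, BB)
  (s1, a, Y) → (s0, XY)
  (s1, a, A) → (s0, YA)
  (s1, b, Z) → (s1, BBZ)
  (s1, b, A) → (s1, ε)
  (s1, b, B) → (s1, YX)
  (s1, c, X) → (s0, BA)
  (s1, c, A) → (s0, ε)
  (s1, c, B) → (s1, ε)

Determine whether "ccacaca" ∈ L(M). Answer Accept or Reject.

(s0, ccacaca, Z)
  read c, top Z: go to s1, push XZ → (s1, cacaca, XZ)
  read c, top X: go to s0, push BA → (s0, acaca, BAZ)
  read a, top B: go to s1, push ε → (s1, caca, AZ)
  read c, top A: go to s0, push ε → (s0, aca, Z)
No transition applies at (s0, aca, Z); input not fully consumed.

Reject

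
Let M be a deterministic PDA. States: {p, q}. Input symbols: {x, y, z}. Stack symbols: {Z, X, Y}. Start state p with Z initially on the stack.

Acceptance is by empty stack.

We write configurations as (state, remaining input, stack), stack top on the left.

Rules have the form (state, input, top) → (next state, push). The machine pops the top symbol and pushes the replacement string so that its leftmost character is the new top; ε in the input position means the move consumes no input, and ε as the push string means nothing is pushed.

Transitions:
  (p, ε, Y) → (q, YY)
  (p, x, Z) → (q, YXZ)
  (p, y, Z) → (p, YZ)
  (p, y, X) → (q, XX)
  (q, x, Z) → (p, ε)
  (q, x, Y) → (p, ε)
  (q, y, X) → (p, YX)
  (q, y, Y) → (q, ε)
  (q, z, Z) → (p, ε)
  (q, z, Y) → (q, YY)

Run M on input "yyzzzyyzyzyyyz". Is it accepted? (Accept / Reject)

Accept

(p, yyzzzyyzyzyyyz, Z)
  read y, top Z: go to p, push YZ → (p, yzzzyyzyzyyyz, YZ)
  ε-move, top Y: go to q, push YY → (q, yzzzyyzyzyyyz, YYZ)
  read y, top Y: go to q, push ε → (q, zzzyyzyzyyyz, YZ)
  read z, top Y: go to q, push YY → (q, zzyyzyzyyyz, YYZ)
  read z, top Y: go to q, push YY → (q, zyyzyzyyyz, YYYZ)
  read z, top Y: go to q, push YY → (q, yyzyzyyyz, YYYYZ)
  read y, top Y: go to q, push ε → (q, yzyzyyyz, YYYZ)
  read y, top Y: go to q, push ε → (q, zyzyyyz, YYZ)
  read z, top Y: go to q, push YY → (q, yzyyyz, YYYZ)
  read y, top Y: go to q, push ε → (q, zyyyz, YYZ)
  read z, top Y: go to q, push YY → (q, yyyz, YYYZ)
  read y, top Y: go to q, push ε → (q, yyz, YYZ)
  read y, top Y: go to q, push ε → (q, yz, YZ)
  read y, top Y: go to q, push ε → (q, z, Z)
  read z, top Z: go to p, push ε → (p, ε, ε)
All input consumed and the stack is empty.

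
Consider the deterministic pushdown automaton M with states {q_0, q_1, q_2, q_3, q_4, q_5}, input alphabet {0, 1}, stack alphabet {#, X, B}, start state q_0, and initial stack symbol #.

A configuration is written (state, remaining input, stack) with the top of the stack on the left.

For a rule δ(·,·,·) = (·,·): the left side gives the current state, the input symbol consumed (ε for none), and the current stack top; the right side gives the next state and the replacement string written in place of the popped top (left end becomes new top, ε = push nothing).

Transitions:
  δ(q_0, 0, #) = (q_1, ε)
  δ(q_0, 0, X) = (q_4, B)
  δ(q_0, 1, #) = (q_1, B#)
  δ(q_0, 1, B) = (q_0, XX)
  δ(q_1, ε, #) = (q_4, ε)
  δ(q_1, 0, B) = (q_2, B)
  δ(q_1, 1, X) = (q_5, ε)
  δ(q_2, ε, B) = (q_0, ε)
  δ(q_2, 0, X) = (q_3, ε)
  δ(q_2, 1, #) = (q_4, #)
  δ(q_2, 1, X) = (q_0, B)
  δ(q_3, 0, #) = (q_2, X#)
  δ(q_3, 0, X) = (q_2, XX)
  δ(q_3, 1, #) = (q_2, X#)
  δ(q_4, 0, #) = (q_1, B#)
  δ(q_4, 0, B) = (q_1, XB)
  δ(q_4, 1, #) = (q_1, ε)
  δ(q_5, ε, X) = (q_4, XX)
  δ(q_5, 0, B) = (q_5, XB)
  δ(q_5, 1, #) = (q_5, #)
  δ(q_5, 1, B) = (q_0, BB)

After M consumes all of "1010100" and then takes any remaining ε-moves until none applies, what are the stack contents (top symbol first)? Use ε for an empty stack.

(q_0, 1010100, #)
  read 1, top #: go to q_1, push B# → (q_1, 010100, B#)
  read 0, top B: go to q_2, push B → (q_2, 10100, B#)
  ε-move, top B: go to q_0, push ε → (q_0, 10100, #)
  read 1, top #: go to q_1, push B# → (q_1, 0100, B#)
  read 0, top B: go to q_2, push B → (q_2, 100, B#)
  ε-move, top B: go to q_0, push ε → (q_0, 100, #)
  read 1, top #: go to q_1, push B# → (q_1, 00, B#)
  read 0, top B: go to q_2, push B → (q_2, 0, B#)
  ε-move, top B: go to q_0, push ε → (q_0, 0, #)
  read 0, top #: go to q_1, push ε → (q_1, ε, ε)
All input consumed in state q_1 with stack ε.

ε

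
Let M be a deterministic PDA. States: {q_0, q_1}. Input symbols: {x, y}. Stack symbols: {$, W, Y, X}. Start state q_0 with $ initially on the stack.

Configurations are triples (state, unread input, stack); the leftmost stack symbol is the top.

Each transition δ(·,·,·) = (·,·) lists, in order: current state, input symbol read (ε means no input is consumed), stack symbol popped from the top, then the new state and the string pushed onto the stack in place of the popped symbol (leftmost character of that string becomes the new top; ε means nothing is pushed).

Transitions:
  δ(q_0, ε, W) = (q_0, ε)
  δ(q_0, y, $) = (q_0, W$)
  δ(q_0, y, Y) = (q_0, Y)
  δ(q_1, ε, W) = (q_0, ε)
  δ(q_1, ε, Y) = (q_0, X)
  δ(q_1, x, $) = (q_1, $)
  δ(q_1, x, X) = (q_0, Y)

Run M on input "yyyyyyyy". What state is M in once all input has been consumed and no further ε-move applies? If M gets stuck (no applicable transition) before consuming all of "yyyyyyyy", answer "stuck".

(q_0, yyyyyyyy, $)
  read y, top $: go to q_0, push W$ → (q_0, yyyyyyy, W$)
  ε-move, top W: go to q_0, push ε → (q_0, yyyyyyy, $)
  read y, top $: go to q_0, push W$ → (q_0, yyyyyy, W$)
  ε-move, top W: go to q_0, push ε → (q_0, yyyyyy, $)
  read y, top $: go to q_0, push W$ → (q_0, yyyyy, W$)
  ε-move, top W: go to q_0, push ε → (q_0, yyyyy, $)
  read y, top $: go to q_0, push W$ → (q_0, yyyy, W$)
  ε-move, top W: go to q_0, push ε → (q_0, yyyy, $)
  read y, top $: go to q_0, push W$ → (q_0, yyy, W$)
  ε-move, top W: go to q_0, push ε → (q_0, yyy, $)
  read y, top $: go to q_0, push W$ → (q_0, yy, W$)
  ε-move, top W: go to q_0, push ε → (q_0, yy, $)
  read y, top $: go to q_0, push W$ → (q_0, y, W$)
  ε-move, top W: go to q_0, push ε → (q_0, y, $)
  read y, top $: go to q_0, push W$ → (q_0, ε, W$)
  ε-move, top W: go to q_0, push ε → (q_0, ε, $)
All input consumed; M is in state q_0.

q_0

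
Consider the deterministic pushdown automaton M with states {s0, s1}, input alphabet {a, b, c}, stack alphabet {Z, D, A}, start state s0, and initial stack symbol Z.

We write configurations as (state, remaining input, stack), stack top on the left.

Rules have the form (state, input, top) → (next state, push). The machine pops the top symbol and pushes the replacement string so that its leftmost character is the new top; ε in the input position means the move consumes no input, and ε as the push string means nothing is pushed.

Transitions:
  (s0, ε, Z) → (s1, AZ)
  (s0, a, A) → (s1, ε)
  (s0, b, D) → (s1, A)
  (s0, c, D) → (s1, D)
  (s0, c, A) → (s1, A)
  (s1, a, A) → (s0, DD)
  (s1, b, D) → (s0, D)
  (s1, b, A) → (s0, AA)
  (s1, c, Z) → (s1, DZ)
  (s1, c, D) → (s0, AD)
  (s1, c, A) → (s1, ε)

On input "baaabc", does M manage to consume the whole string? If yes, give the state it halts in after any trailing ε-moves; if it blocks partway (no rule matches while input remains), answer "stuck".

(s0, baaabc, Z)
  ε-move, top Z: go to s1, push AZ → (s1, baaabc, AZ)
  read b, top A: go to s0, push AA → (s0, aaabc, AAZ)
  read a, top A: go to s1, push ε → (s1, aabc, AZ)
  read a, top A: go to s0, push DD → (s0, abc, DDZ)
No transition for (s0, a, top D); M blocks with input abc remaining.

stuck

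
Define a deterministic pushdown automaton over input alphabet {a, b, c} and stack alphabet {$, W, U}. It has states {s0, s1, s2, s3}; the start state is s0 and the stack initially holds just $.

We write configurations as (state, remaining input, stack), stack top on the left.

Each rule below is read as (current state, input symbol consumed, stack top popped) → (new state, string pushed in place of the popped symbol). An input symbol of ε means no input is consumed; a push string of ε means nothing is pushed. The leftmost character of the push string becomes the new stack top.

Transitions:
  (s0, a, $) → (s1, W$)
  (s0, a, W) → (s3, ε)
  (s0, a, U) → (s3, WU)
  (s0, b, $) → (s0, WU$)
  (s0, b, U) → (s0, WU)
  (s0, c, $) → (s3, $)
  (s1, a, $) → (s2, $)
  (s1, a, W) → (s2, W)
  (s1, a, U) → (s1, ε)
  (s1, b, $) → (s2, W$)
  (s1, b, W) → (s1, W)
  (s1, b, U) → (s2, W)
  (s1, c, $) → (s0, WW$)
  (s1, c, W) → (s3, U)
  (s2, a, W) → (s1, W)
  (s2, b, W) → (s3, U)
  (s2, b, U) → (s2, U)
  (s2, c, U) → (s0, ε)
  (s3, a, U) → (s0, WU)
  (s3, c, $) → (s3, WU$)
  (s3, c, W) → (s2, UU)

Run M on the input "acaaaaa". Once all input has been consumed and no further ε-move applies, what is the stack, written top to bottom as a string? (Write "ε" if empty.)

WU$

(s0, acaaaaa, $)
  read a, top $: go to s1, push W$ → (s1, caaaaa, W$)
  read c, top W: go to s3, push U → (s3, aaaaa, U$)
  read a, top U: go to s0, push WU → (s0, aaaa, WU$)
  read a, top W: go to s3, push ε → (s3, aaa, U$)
  read a, top U: go to s0, push WU → (s0, aa, WU$)
  read a, top W: go to s3, push ε → (s3, a, U$)
  read a, top U: go to s0, push WU → (s0, ε, WU$)
All input consumed in state s0 with stack WU$.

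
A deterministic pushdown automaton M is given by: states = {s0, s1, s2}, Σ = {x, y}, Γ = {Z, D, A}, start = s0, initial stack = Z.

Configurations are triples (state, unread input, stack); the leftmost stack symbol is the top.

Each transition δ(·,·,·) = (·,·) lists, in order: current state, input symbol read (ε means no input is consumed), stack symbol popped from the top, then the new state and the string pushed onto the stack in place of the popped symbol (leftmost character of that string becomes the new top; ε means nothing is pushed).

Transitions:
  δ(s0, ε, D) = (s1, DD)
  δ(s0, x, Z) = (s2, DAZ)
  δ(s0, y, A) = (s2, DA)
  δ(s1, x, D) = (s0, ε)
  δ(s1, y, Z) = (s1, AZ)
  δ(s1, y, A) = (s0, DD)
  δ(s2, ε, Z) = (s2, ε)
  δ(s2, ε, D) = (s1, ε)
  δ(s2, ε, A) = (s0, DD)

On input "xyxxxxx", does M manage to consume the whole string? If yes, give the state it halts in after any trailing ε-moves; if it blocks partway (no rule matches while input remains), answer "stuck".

(s0, xyxxxxx, Z)
  read x, top Z: go to s2, push DAZ → (s2, yxxxxx, DAZ)
  ε-move, top D: go to s1, push ε → (s1, yxxxxx, AZ)
  read y, top A: go to s0, push DD → (s0, xxxxx, DDZ)
  ε-move, top D: go to s1, push DD → (s1, xxxxx, DDDZ)
  read x, top D: go to s0, push ε → (s0, xxxx, DDZ)
  ε-move, top D: go to s1, push DD → (s1, xxxx, DDDZ)
  read x, top D: go to s0, push ε → (s0, xxx, DDZ)
  ε-move, top D: go to s1, push DD → (s1, xxx, DDDZ)
  read x, top D: go to s0, push ε → (s0, xx, DDZ)
  ε-move, top D: go to s1, push DD → (s1, xx, DDDZ)
  read x, top D: go to s0, push ε → (s0, x, DDZ)
  ε-move, top D: go to s1, push DD → (s1, x, DDDZ)
  read x, top D: go to s0, push ε → (s0, ε, DDZ)
  ε-move, top D: go to s1, push DD → (s1, ε, DDDZ)
All input consumed; M is in state s1.

s1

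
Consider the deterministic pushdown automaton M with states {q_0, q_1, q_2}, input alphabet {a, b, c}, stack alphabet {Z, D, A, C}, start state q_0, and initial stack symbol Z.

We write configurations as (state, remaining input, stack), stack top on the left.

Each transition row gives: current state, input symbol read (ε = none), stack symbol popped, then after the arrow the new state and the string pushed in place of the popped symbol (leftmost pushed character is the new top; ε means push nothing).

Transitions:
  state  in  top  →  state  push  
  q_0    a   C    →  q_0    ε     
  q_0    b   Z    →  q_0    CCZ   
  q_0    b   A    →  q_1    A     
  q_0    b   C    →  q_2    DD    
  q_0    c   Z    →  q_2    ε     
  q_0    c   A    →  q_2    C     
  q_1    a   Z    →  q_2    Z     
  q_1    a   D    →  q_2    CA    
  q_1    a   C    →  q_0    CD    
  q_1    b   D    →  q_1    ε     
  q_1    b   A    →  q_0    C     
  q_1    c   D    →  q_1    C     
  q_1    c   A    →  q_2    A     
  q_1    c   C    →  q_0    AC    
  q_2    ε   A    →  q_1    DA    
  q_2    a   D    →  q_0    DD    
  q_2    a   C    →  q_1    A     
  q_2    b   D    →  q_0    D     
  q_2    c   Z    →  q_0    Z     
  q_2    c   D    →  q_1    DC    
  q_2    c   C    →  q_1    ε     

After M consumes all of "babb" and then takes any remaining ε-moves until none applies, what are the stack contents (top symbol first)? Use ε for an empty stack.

DDZ

(q_0, babb, Z)
  read b, top Z: go to q_0, push CCZ → (q_0, abb, CCZ)
  read a, top C: go to q_0, push ε → (q_0, bb, CZ)
  read b, top C: go to q_2, push DD → (q_2, b, DDZ)
  read b, top D: go to q_0, push D → (q_0, ε, DDZ)
All input consumed in state q_0 with stack DDZ.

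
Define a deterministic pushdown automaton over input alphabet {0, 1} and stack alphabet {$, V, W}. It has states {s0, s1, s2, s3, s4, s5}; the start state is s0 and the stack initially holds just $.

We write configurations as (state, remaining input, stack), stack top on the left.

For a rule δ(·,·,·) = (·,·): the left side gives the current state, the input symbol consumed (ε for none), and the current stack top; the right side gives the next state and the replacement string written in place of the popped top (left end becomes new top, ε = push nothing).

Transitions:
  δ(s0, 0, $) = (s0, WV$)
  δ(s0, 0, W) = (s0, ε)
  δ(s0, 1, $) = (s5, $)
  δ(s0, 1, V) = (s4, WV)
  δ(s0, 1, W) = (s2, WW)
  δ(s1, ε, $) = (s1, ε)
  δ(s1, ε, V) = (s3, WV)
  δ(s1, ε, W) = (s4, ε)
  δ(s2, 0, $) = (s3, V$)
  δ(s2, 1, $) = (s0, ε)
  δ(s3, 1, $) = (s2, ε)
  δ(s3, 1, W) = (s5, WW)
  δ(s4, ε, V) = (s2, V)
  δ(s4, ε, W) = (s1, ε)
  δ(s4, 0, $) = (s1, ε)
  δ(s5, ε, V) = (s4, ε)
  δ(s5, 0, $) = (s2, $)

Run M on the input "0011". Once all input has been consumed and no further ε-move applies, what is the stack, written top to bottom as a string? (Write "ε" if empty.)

WWV$

(s0, 0011, $)
  read 0, top $: go to s0, push WV$ → (s0, 011, WV$)
  read 0, top W: go to s0, push ε → (s0, 11, V$)
  read 1, top V: go to s4, push WV → (s4, 1, WV$)
  ε-move, top W: go to s1, push ε → (s1, 1, V$)
  ε-move, top V: go to s3, push WV → (s3, 1, WV$)
  read 1, top W: go to s5, push WW → (s5, ε, WWV$)
All input consumed in state s5 with stack WWV$.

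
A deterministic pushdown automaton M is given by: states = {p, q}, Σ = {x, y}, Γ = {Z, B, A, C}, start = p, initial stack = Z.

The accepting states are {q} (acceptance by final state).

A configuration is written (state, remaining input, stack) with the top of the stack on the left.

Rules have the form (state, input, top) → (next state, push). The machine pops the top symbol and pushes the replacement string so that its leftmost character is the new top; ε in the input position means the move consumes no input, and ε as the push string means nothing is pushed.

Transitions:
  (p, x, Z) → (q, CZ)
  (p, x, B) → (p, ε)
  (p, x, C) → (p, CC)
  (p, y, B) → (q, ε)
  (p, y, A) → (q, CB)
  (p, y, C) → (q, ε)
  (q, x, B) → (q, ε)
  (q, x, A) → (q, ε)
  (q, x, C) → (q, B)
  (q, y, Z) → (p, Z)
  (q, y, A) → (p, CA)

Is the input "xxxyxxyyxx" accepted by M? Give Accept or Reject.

Reject

(p, xxxyxxyyxx, Z) ⊢ (q, xxyxxyyxx, CZ) ⊢ (q, xyxxyyxx, BZ) ⊢ (q, yxxyyxx, Z) ⊢ (p, xxyyxx, Z) ⊢ (q, xyyxx, CZ) ⊢ (q, yyxx, BZ)
No transition applies at (q, yyxx, BZ); input not fully consumed.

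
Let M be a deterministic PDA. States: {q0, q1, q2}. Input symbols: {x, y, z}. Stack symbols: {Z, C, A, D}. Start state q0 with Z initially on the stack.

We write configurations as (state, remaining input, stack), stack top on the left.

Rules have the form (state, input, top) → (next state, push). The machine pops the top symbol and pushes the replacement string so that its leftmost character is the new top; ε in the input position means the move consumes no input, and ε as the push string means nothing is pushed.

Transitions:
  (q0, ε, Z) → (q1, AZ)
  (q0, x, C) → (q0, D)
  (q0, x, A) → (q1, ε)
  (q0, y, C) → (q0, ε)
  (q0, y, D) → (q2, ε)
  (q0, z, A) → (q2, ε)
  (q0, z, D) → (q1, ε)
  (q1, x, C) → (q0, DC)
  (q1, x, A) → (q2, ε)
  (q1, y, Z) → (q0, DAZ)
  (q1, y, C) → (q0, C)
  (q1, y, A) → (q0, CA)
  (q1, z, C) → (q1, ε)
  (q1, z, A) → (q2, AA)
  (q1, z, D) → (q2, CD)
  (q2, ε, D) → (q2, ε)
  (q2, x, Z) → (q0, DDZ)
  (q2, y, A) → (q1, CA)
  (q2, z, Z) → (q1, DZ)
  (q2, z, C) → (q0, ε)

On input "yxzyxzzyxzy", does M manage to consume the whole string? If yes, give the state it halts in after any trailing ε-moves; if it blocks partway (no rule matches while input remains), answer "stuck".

(q0, yxzyxzzyxzy, Z)
  ε-move, top Z: go to q1, push AZ → (q1, yxzyxzzyxzy, AZ)
  read y, top A: go to q0, push CA → (q0, xzyxzzyxzy, CAZ)
  read x, top C: go to q0, push D → (q0, zyxzzyxzy, DAZ)
  read z, top D: go to q1, push ε → (q1, yxzzyxzy, AZ)
  read y, top A: go to q0, push CA → (q0, xzzyxzy, CAZ)
  read x, top C: go to q0, push D → (q0, zzyxzy, DAZ)
  read z, top D: go to q1, push ε → (q1, zyxzy, AZ)
  read z, top A: go to q2, push AA → (q2, yxzy, AAZ)
  read y, top A: go to q1, push CA → (q1, xzy, CAAZ)
  read x, top C: go to q0, push DC → (q0, zy, DCAAZ)
  read z, top D: go to q1, push ε → (q1, y, CAAZ)
  read y, top C: go to q0, push C → (q0, ε, CAAZ)
All input consumed; M is in state q0.

q0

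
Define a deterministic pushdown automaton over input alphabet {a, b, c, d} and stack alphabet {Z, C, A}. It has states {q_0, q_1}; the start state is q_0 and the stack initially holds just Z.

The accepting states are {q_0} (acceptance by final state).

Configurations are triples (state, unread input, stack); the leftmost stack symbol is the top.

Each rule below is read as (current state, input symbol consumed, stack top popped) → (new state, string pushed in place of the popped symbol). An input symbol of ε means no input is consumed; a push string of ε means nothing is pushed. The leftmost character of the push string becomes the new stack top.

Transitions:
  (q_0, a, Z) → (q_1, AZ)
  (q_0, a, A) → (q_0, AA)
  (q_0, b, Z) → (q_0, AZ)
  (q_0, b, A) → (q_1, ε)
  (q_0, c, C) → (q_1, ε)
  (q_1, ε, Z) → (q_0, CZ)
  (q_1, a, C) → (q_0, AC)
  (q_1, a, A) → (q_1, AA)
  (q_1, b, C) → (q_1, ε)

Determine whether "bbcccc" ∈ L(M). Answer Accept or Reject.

(q_0, bbcccc, Z) ⊢ (q_0, bcccc, AZ) ⊢ (q_1, cccc, Z) ⊢ (q_0, cccc, CZ) ⊢ (q_1, ccc, Z) ⊢ (q_0, ccc, CZ) ⊢ (q_1, cc, Z) ⊢ (q_0, cc, CZ) ⊢ (q_1, c, Z) ⊢ (q_0, c, CZ) ⊢ (q_1, ε, Z) ⊢ (q_0, ε, CZ)
All input consumed; state q_0 ∈ F.

Accept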